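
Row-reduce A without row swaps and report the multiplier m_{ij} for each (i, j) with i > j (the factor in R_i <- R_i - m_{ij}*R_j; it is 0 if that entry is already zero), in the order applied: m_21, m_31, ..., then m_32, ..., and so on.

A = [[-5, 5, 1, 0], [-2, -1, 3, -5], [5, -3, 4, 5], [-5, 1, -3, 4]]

Forward elimination:
R2 <- R2 - (2/5)*R1:  [    0    -3  13/5    -5 ]
R3 <- R3 - (-1)*R1:  [ 0  2  5  5 ]
R4 <- R4 - (1)*R1:  [  0  -4  -4   4 ]
R3 <- R3 - (-2/3)*R2:  [      0       0  101/15     5/3 ]
R4 <- R4 - (4/3)*R2:  [       0        0  -112/15     32/3 ]
R4 <- R4 - (-112/101)*R3:  [        0         0         0  1264/101 ]
Multipliers (in order of application): m_{21} = 2/5, m_{31} = -1, m_{41} = 1, m_{32} = -2/3, m_{42} = 4/3, m_{43} = -112/101

multipliers: 2/5, -1, 1, -2/3, 4/3, -112/101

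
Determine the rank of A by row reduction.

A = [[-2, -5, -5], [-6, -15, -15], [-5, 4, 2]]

rank(A) = 2

Row reduction:
R2 <- R2 - (3)*R1:  [ 0  0  0 ]
R3 <- R3 - (5/2)*R1:  [    0  33/2  29/2 ]
R2 <-> R3   (pivot in column 2 was zero)
[ -2    -5    -5 ]
[  0  33/2  29/2 ]
[  0     0     0 ]
Row echelon form:
[ -2    -5    -5 ]
[  0  33/2  29/2 ]
[  0     0     0 ]
Nonzero rows / pivot columns: 2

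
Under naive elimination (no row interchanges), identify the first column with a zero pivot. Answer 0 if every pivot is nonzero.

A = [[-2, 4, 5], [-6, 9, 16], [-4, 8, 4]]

Naive forward elimination:
R2 <- R2 - (3)*R1:  [  0  -3   1 ]
R3 <- R3 - (2)*R1:  [  0   0  -6 ]
All pivots nonzero; naive elimination completes without hitting a zero pivot.

first zero-pivot column = 0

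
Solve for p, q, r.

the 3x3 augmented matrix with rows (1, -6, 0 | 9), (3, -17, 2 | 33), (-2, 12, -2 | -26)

Forward elimination on [A|b]:
R2 <- R2 - (3)*R1:  [ 0  1  2  6 ]
R3 <- R3 - (-2)*R1:  [  0   0  -2  -8 ]
Row echelon form:
[ 1  -6   0  |   9 ]
[ 0   1   2  |   6 ]
[ 0   0  -2  |  -8 ]
Back-substitution:
r = (-8) / -2 = 4
q = (6 - (2)*(4)) / 1 = -2
p = (9 - (-6)*(-2)) / 1 = -3

(-3, -2, 4)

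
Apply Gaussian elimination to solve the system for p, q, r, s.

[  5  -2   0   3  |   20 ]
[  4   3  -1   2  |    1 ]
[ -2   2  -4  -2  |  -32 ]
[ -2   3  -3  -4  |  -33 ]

(2, -2, 5, 2)

Forward elimination on [A|b]:
R2 <- R2 - (4/5)*R1:  [    0  23/5    -1  -2/5   -15 ]
R3 <- R3 - (-2/5)*R1:  [    0   6/5    -4  -4/5   -24 ]
R4 <- R4 - (-2/5)*R1:  [     0   11/5     -3  -14/5    -25 ]
R3 <- R3 - (6/23)*R2:  [       0        0   -86/23   -16/23  -462/23 ]
R4 <- R4 - (11/23)*R2:  [       0        0   -58/23   -60/23  -410/23 ]
R4 <- R4 - (29/43)*R3:  [       0        0        0   -92/43  -184/43 ]
Row echelon form:
[ 5    -2       0       3  |       20 ]
[ 0  23/5      -1    -2/5  |      -15 ]
[ 0     0  -86/23  -16/23  |  -462/23 ]
[ 0     0       0  -92/43  |  -184/43 ]
Back-substitution:
s = (-184/43) / (-92/43) = 2
r = (-462/23 - (-16/23)*(2)) / (-86/23) = 5
q = (-15 - (-1)*(5) - (-2/5)*(2)) / (23/5) = -2
p = (20 - (-2)*(-2) - (3)*(2)) / 5 = 2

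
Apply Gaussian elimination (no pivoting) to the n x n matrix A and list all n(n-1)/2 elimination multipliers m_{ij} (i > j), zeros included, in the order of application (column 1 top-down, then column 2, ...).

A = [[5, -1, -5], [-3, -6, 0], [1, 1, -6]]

Forward elimination:
R2 <- R2 - (-3/5)*R1:  [     0  -33/5     -3 ]
R3 <- R3 - (1/5)*R1:  [   0  6/5   -5 ]
R3 <- R3 - (-2/11)*R2:  [      0       0  -61/11 ]
Multipliers (in order of application): m_{21} = -3/5, m_{31} = 1/5, m_{32} = -2/11

multipliers: -3/5, 1/5, -2/11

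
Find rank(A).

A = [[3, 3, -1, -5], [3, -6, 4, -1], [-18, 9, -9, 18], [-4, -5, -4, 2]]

rank(A) = 3

Row reduction:
R2 <- R2 - (1)*R1:  [  0  -9   5   4 ]
R3 <- R3 - (-6)*R1:  [   0   27  -15  -12 ]
R4 <- R4 - (-4/3)*R1:  [     0     -1  -16/3  -14/3 ]
R3 <- R3 - (-3)*R2:  [ 0  0  0  0 ]
R4 <- R4 - (1/9)*R2:  [     0      0  -53/9  -46/9 ]
R3 <-> R4   (pivot in column 3 was zero)
[ 3   3     -1     -5 ]
[ 0  -9      5      4 ]
[ 0   0  -53/9  -46/9 ]
[ 0   0      0      0 ]
Row echelon form:
[ 3   3     -1     -5 ]
[ 0  -9      5      4 ]
[ 0   0  -53/9  -46/9 ]
[ 0   0      0      0 ]
Nonzero rows / pivot columns: 3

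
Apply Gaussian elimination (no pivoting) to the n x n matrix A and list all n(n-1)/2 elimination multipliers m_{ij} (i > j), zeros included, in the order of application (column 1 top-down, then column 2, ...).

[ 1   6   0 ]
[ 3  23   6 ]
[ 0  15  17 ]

Forward elimination:
R2 <- R2 - (3)*R1:  [ 0  5  6 ]
R3: entry in column 1 is already 0 -> m_{31} = 0 (no row operation needed)
R3 <- R3 - (3)*R2:  [  0   0  -1 ]
Multipliers (in order of application): m_{21} = 3, m_{31} = 0, m_{32} = 3

multipliers: 3, 0, 3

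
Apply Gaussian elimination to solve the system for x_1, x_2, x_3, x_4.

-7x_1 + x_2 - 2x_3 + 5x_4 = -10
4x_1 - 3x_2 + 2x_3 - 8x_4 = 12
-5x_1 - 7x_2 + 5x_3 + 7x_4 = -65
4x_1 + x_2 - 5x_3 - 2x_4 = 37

(1, 2, -5, -3)

Forward elimination on [A|b]:
R2 <- R2 - (-4/7)*R1:  [     0  -17/7    6/7  -36/7   44/7 ]
R3 <- R3 - (5/7)*R1:  [      0   -54/7    45/7    24/7  -405/7 ]
R4 <- R4 - (-4/7)*R1:  [     0   11/7  -43/7    6/7  219/7 ]
R3 <- R3 - (54/17)*R2:  [        0         0     63/17    336/17  -1323/17 ]
R4 <- R4 - (-11/17)*R2:  [      0       0  -95/17  -42/17  601/17 ]
R4 <- R4 - (-95/63)*R3:  [    0     0     0  82/3   -82 ]
Row echelon form:
[ -7      1     -2       5  |       -10 ]
[  0  -17/7    6/7   -36/7  |      44/7 ]
[  0      0  63/17  336/17  |  -1323/17 ]
[  0      0      0    82/3  |       -82 ]
Back-substitution:
x_4 = (-82) / (82/3) = -3
x_3 = (-1323/17 - (336/17)*(-3)) / (63/17) = -5
x_2 = (44/7 - (6/7)*(-5) - (-36/7)*(-3)) / (-17/7) = 2
x_1 = (-10 - (1)*(2) - (-2)*(-5) - (5)*(-3)) / -7 = 1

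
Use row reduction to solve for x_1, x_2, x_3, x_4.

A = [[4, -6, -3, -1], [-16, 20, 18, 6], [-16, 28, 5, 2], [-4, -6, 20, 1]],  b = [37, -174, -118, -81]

Forward elimination on [A|b]:
R2 <- R2 - (-4)*R1:  [   0   -4    6    2  -26 ]
R3 <- R3 - (-4)*R1:  [  0   4  -7  -2  30 ]
R4 <- R4 - (-1)*R1:  [   0  -12   17    0  -44 ]
R3 <- R3 - (-1)*R2:  [  0   0  -1   0   4 ]
R4 <- R4 - (3)*R2:  [  0   0  -1  -6  34 ]
R4 <- R4 - (1)*R3:  [  0   0   0  -6  30 ]
Row echelon form:
[ 4  -6  -3  -1  |   37 ]
[ 0  -4   6   2  |  -26 ]
[ 0   0  -1   0  |    4 ]
[ 0   0   0  -6  |   30 ]
Back-substitution:
x_4 = (30) / -6 = -5
x_3 = (4) / -1 = -4
x_2 = (-26 - (6)*(-4) - (2)*(-5)) / -4 = -2
x_1 = (37 - (-6)*(-2) - (-3)*(-4) - (-1)*(-5)) / 4 = 2

(2, -2, -4, -5)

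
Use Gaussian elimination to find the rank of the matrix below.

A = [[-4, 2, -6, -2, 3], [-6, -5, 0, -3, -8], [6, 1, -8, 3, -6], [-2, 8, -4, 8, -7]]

Row reduction:
R2 <- R2 - (3/2)*R1:  [     0     -8      9      0  -25/2 ]
R3 <- R3 - (-3/2)*R1:  [    0     4   -17     0  -3/2 ]
R4 <- R4 - (1/2)*R1:  [     0      7     -1      9  -17/2 ]
R3 <- R3 - (-1/2)*R2:  [     0      0  -25/2      0  -31/4 ]
R4 <- R4 - (-7/8)*R2:  [       0        0     55/8        9  -311/16 ]
R4 <- R4 - (-11/20)*R3:  [       0        0        0        9  -237/10 ]
Row echelon form:
[ -4   2     -6  -2        3 ]
[  0  -8      9   0    -25/2 ]
[  0   0  -25/2   0    -31/4 ]
[  0   0      0   9  -237/10 ]
Nonzero rows / pivot columns: 4

rank(A) = 4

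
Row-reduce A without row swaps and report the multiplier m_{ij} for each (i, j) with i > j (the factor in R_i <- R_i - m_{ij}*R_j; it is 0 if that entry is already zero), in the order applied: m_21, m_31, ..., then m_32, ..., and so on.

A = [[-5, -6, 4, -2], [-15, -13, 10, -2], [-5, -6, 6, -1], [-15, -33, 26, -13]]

multipliers: 3, 1, 3, 0, -3, 4

Forward elimination:
R2 <- R2 - (3)*R1:  [  0   5  -2   4 ]
R3 <- R3 - (1)*R1:  [ 0  0  2  1 ]
R4 <- R4 - (3)*R1:  [   0  -15   14   -7 ]
R3: entry in column 2 is already 0 -> m_{32} = 0 (no row operation needed)
R4 <- R4 - (-3)*R2:  [ 0  0  8  5 ]
R4 <- R4 - (4)*R3:  [ 0  0  0  1 ]
Multipliers (in order of application): m_{21} = 3, m_{31} = 1, m_{41} = 3, m_{32} = 0, m_{42} = -3, m_{43} = 4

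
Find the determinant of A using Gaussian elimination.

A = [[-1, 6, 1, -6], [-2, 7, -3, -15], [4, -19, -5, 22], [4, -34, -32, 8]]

Forward elimination:
R2 <- R2 - (2)*R1:  [  0  -5  -5  -3 ]
R3 <- R3 - (-4)*R1:  [  0   5  -1  -2 ]
R4 <- R4 - (-4)*R1:  [   0  -10  -28  -16 ]
R3 <- R3 - (-1)*R2:  [  0   0  -6  -5 ]
R4 <- R4 - (2)*R2:  [   0    0  -18  -10 ]
R4 <- R4 - (3)*R3:  [ 0  0  0  5 ]
Upper-triangular form:
[ -1   6   1  -6 ]
[  0  -5  -5  -3 ]
[  0   0  -6  -5 ]
[  0   0   0   5 ]
det(A) = (-1)^0 * (-1) * (-5) * (-6) * (5) = -150  (0 row swaps -> sign +1)

det(A) = -150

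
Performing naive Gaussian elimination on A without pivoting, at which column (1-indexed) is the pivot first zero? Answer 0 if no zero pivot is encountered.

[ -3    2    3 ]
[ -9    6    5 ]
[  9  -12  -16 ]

Naive forward elimination:
R2 <- R2 - (3)*R1:  [  0   0  -4 ]
R3 <- R3 - (-3)*R1:  [  0  -6  -7 ]
Matrix at this point:
[ -3   2   3 ]
[  0   0  -4 ]
[  0  -6  -7 ]
Pivot entry (2,2) is zero but row 3 has -6 in column 2 -> naive elimination stops; a row interchange (e.g. R2 <-> R3) would be required here.

first zero-pivot column = 2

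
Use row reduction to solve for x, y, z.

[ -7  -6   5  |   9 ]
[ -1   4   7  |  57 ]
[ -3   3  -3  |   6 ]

Forward elimination on [A|b]:
R2 <- R2 - (1/7)*R1:  [     0   34/7   44/7  390/7 ]
R3 <- R3 - (3/7)*R1:  [     0   39/7  -36/7   15/7 ]
R3 <- R3 - (39/34)*R2:  [        0         0   -210/17  -1050/17 ]
Row echelon form:
[ -7    -6        5  |         9 ]
[  0  34/7     44/7  |     390/7 ]
[  0     0  -210/17  |  -1050/17 ]
Back-substitution:
z = (-1050/17) / (-210/17) = 5
y = (390/7 - (44/7)*(5)) / (34/7) = 5
x = (9 - (-6)*(5) - (5)*(5)) / -7 = -2

(-2, 5, 5)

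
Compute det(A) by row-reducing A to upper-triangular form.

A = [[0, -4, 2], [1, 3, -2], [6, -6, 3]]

det(A) = 12

Forward elimination:
R1 <-> R2   (pivot in column 1 was zero)
[ 1   3  -2 ]
[ 0  -4   2 ]
[ 6  -6   3 ]
R3 <- R3 - (6)*R1:  [   0  -24   15 ]
R3 <- R3 - (6)*R2:  [ 0  0  3 ]
Upper-triangular form:
[ 1   3  -2 ]
[ 0  -4   2 ]
[ 0   0   3 ]
det(A) = (-1)^1 * (1) * (-4) * (3) = 12  (1 row swap -> sign -1)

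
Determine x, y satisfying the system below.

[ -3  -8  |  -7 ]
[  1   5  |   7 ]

(-3, 2)

Forward elimination on [A|b]:
R2 <- R2 - (-1/3)*R1:  [    0   7/3  14/3 ]
Row echelon form:
[ -3   -8  |    -7 ]
[  0  7/3  |  14/3 ]
Back-substitution:
y = (14/3) / (7/3) = 2
x = (-7 - (-8)*(2)) / -3 = -3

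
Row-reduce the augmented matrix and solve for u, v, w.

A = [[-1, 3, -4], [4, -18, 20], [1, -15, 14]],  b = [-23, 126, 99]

(-2, -3, 4)

Forward elimination on [A|b]:
R2 <- R2 - (-4)*R1:  [  0  -6   4  34 ]
R3 <- R3 - (-1)*R1:  [   0  -12   10   76 ]
R3 <- R3 - (2)*R2:  [ 0  0  2  8 ]
Row echelon form:
[ -1   3  -4  |  -23 ]
[  0  -6   4  |   34 ]
[  0   0   2  |    8 ]
Back-substitution:
w = (8) / 2 = 4
v = (34 - (4)*(4)) / -6 = -3
u = (-23 - (3)*(-3) - (-4)*(4)) / -1 = -2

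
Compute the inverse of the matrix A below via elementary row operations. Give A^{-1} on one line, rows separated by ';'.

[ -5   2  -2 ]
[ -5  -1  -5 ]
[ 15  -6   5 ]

Gauss-Jordan on [A | I]:
R1 <- (1/-5)*R1:  [    1  -2/5   2/5  |  -1/5     0     0 ]
R2 <- R2 - (-5)*R1:  [  0  -3  -3  |  -1   1   0 ]
R3 <- R3 - (15)*R1:  [  0   0  -1  |   3   0   1 ]
R2 <- (1/-3)*R2:  [    0     1     1  |   1/3  -1/3     0 ]
R1 <- R1 - (-2/5)*R2:  [     1      0    4/5  |  -1/15  -2/15      0 ]
R3 <- (1/-1)*R3:  [  0   0   1  |  -3   0  -1 ]
R1 <- R1 - (4/5)*R3:  [     1      0      0  |    7/3  -2/15    4/5 ]
R2 <- R2 - (1)*R3:  [    0     1     0  |  10/3  -1/3     1 ]
Right block of [I | A^{-1}] is the inverse:
[  7/3  -2/15  4/5 ]
[ 10/3   -1/3    1 ]
[   -3      0   -1 ]

inverse = [7/3 -2/15 4/5; 10/3 -1/3 1; -3 0 -1]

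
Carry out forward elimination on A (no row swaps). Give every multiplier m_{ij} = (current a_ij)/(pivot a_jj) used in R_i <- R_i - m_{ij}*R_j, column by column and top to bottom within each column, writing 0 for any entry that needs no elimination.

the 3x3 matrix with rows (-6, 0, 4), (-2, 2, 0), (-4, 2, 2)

Forward elimination:
R2 <- R2 - (1/3)*R1:  [    0     2  -4/3 ]
R3 <- R3 - (2/3)*R1:  [    0     2  -2/3 ]
R3 <- R3 - (1)*R2:  [   0    0  2/3 ]
Multipliers (in order of application): m_{21} = 1/3, m_{31} = 2/3, m_{32} = 1

multipliers: 1/3, 2/3, 1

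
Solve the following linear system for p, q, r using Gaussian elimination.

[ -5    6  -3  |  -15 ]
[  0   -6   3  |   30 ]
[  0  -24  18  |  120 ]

Forward elimination on [A|b]:
R3 <- R3 - (4)*R2:  [ 0  0  6  0 ]
Row echelon form:
[ -5   6  -3  |  -15 ]
[  0  -6   3  |   30 ]
[  0   0   6  |    0 ]
Back-substitution:
r = (0) / 6 = 0
q = (30 - (3)*(0)) / -6 = -5
p = (-15 - (6)*(-5) - (-3)*(0)) / -5 = -3

(-3, -5, 0)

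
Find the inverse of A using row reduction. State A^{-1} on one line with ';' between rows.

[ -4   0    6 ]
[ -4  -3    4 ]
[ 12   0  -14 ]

Gauss-Jordan on [A | I]:
R1 <- (1/-4)*R1:  [    1     0  -3/2  |  -1/4     0     0 ]
R2 <- R2 - (-4)*R1:  [  0  -3  -2  |  -1   1   0 ]
R3 <- R3 - (12)*R1:  [ 0  0  4  |  3  0  1 ]
R2 <- (1/-3)*R2:  [    0     1   2/3  |   1/3  -1/3     0 ]
R3 <- (1/4)*R3:  [   0    0    1  |  3/4    0  1/4 ]
R1 <- R1 - (-3/2)*R3:  [   1    0    0  |  7/8    0  3/8 ]
R2 <- R2 - (2/3)*R3:  [    0     1     0  |  -1/6  -1/3  -1/6 ]
Right block of [I | A^{-1}] is the inverse:
[  7/8     0   3/8 ]
[ -1/6  -1/3  -1/6 ]
[  3/4     0   1/4 ]

inverse = [7/8 0 3/8; -1/6 -1/3 -1/6; 3/4 0 1/4]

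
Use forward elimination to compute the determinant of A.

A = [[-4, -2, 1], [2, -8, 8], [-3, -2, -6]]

det(A) = -260

Forward elimination:
R2 <- R2 - (-1/2)*R1:  [    0    -9  17/2 ]
R3 <- R3 - (3/4)*R1:  [     0   -1/2  -27/4 ]
R3 <- R3 - (1/18)*R2:  [     0      0  -65/9 ]
Upper-triangular form:
[ -4  -2      1 ]
[  0  -9   17/2 ]
[  0   0  -65/9 ]
det(A) = (-1)^0 * (-4) * (-9) * (-65/9) = -260  (0 row swaps -> sign +1)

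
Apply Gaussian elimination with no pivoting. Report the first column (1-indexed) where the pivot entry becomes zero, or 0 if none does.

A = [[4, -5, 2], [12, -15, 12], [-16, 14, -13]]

Naive forward elimination:
R2 <- R2 - (3)*R1:  [ 0  0  6 ]
R3 <- R3 - (-4)*R1:  [  0  -6  -5 ]
Matrix at this point:
[ 4  -5   2 ]
[ 0   0   6 ]
[ 0  -6  -5 ]
Pivot entry (2,2) is zero but row 3 has -6 in column 2 -> naive elimination stops; a row interchange (e.g. R2 <-> R3) would be required here.

first zero-pivot column = 2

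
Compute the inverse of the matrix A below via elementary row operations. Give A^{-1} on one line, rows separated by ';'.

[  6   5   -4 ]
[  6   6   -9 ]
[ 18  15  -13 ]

Gauss-Jordan on [A | I]:
R1 <- (1/6)*R1:  [    1   5/6  -2/3  |   1/6     0     0 ]
R2 <- R2 - (6)*R1:  [  0   1  -5  |  -1   1   0 ]
R3 <- R3 - (18)*R1:  [  0   0  -1  |  -3   0   1 ]
R1 <- R1 - (5/6)*R2:  [    1     0   7/2  |     1  -5/6     0 ]
R3 <- (1/-1)*R3:  [  0   0   1  |   3   0  -1 ]
R1 <- R1 - (7/2)*R3:  [     1      0      0  |  -19/2   -5/6    7/2 ]
R2 <- R2 - (-5)*R3:  [  0   1   0  |  14   1  -5 ]
Right block of [I | A^{-1}] is the inverse:
[ -19/2  -5/6  7/2 ]
[    14     1   -5 ]
[     3     0   -1 ]

inverse = [-19/2 -5/6 7/2; 14 1 -5; 3 0 -1]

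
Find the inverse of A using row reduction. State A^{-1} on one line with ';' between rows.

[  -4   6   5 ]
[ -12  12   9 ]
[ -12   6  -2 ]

Gauss-Jordan on [A | I]:
R1 <- (1/-4)*R1:  [    1  -3/2  -5/4  |  -1/4     0     0 ]
R2 <- R2 - (-12)*R1:  [  0  -6  -6  |  -3   1   0 ]
R3 <- R3 - (-12)*R1:  [   0  -12  -17  |   -3    0    1 ]
R2 <- (1/-6)*R2:  [    0     1     1  |   1/2  -1/6     0 ]
R1 <- R1 - (-3/2)*R2:  [    1     0   1/4  |   1/2  -1/4     0 ]
R3 <- R3 - (-12)*R2:  [  0   0  -5  |   3  -2   1 ]
R3 <- (1/-5)*R3:  [    0     0     1  |  -3/5   2/5  -1/5 ]
R1 <- R1 - (1/4)*R3:  [     1      0      0  |  13/20  -7/20   1/20 ]
R2 <- R2 - (1)*R3:  [      0       1       0  |   11/10  -17/30     1/5 ]
Right block of [I | A^{-1}] is the inverse:
[ 13/20   -7/20  1/20 ]
[ 11/10  -17/30   1/5 ]
[  -3/5     2/5  -1/5 ]

inverse = [13/20 -7/20 1/20; 11/10 -17/30 1/5; -3/5 2/5 -1/5]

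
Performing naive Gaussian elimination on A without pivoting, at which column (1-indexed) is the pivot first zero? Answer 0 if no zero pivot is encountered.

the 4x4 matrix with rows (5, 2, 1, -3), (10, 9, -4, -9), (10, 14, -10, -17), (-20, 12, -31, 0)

first zero-pivot column = 3

Naive forward elimination:
R2 <- R2 - (2)*R1:  [  0   5  -6  -3 ]
R3 <- R3 - (2)*R1:  [   0   10  -12  -11 ]
R4 <- R4 - (-4)*R1:  [   0   20  -27  -12 ]
R3 <- R3 - (2)*R2:  [  0   0   0  -5 ]
R4 <- R4 - (4)*R2:  [  0   0  -3   0 ]
Matrix at this point:
[ 5  2   1  -3 ]
[ 0  5  -6  -3 ]
[ 0  0   0  -5 ]
[ 0  0  -3   0 ]
Pivot entry (3,3) is zero but row 4 has -3 in column 3 -> naive elimination stops; a row interchange (e.g. R3 <-> R4) would be required here.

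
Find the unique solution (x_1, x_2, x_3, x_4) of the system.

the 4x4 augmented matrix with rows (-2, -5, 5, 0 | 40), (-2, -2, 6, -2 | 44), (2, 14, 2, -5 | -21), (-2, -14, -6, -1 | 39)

Forward elimination on [A|b]:
R2 <- R2 - (1)*R1:  [  0   3   1  -2   4 ]
R3 <- R3 - (-1)*R1:  [  0   9   7  -5  19 ]
R4 <- R4 - (1)*R1:  [   0   -9  -11   -1   -1 ]
R3 <- R3 - (3)*R2:  [ 0  0  4  1  7 ]
R4 <- R4 - (-3)*R2:  [  0   0  -8  -7  11 ]
R4 <- R4 - (-2)*R3:  [  0   0   0  -5  25 ]
Row echelon form:
[ -2  -5  5   0  |  40 ]
[  0   3  1  -2  |   4 ]
[  0   0  4   1  |   7 ]
[  0   0  0  -5  |  25 ]
Back-substitution:
x_4 = (25) / -5 = -5
x_3 = (7 - (1)*(-5)) / 4 = 3
x_2 = (4 - (1)*(3) - (-2)*(-5)) / 3 = -3
x_1 = (40 - (-5)*(-3) - (5)*(3)) / -2 = -5

(-5, -3, 3, -5)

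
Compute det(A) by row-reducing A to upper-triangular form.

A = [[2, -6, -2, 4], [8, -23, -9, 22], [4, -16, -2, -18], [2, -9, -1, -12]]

Forward elimination:
R2 <- R2 - (4)*R1:  [  0   1  -1   6 ]
R3 <- R3 - (2)*R1:  [   0   -4    2  -26 ]
R4 <- R4 - (1)*R1:  [   0   -3    1  -16 ]
R3 <- R3 - (-4)*R2:  [  0   0  -2  -2 ]
R4 <- R4 - (-3)*R2:  [  0   0  -2   2 ]
R4 <- R4 - (1)*R3:  [ 0  0  0  4 ]
Upper-triangular form:
[ 2  -6  -2   4 ]
[ 0   1  -1   6 ]
[ 0   0  -2  -2 ]
[ 0   0   0   4 ]
det(A) = (-1)^0 * (2) * (1) * (-2) * (4) = -16  (0 row swaps -> sign +1)

det(A) = -16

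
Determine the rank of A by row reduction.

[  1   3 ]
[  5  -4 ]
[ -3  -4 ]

rank(A) = 2

Row reduction:
R2 <- R2 - (5)*R1:  [   0  -19 ]
R3 <- R3 - (-3)*R1:  [ 0  5 ]
R3 <- R3 - (-5/19)*R2:  [ 0  0 ]
Row echelon form:
[ 1    3 ]
[ 0  -19 ]
[ 0    0 ]
Nonzero rows / pivot columns: 2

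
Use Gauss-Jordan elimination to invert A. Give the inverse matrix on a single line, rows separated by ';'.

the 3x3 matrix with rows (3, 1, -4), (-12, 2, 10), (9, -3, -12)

inverse = [-1/18 -2/9 -1/6; 1/2 0 -1/6; -1/6 -1/6 -1/6]

Gauss-Jordan on [A | I]:
R1 <- (1/3)*R1:  [    1   1/3  -4/3  |   1/3     0     0 ]
R2 <- R2 - (-12)*R1:  [  0   6  -6  |   4   1   0 ]
R3 <- R3 - (9)*R1:  [  0  -6   0  |  -3   0   1 ]
R2 <- (1/6)*R2:  [   0    1   -1  |  2/3  1/6    0 ]
R1 <- R1 - (1/3)*R2:  [     1      0     -1  |    1/9  -1/18      0 ]
R3 <- R3 - (-6)*R2:  [  0   0  -6  |   1   1   1 ]
R3 <- (1/-6)*R3:  [    0     0     1  |  -1/6  -1/6  -1/6 ]
R1 <- R1 - (-1)*R3:  [     1      0      0  |  -1/18   -2/9   -1/6 ]
R2 <- R2 - (-1)*R3:  [    0     1     0  |   1/2     0  -1/6 ]
Right block of [I | A^{-1}] is the inverse:
[ -1/18  -2/9  -1/6 ]
[   1/2     0  -1/6 ]
[  -1/6  -1/6  -1/6 ]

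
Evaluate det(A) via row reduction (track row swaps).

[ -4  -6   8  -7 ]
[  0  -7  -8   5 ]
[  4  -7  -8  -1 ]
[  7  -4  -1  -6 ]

det(A) = 2412

Forward elimination:
R3 <- R3 - (-1)*R1:  [   0  -13    0   -8 ]
R4 <- R4 - (-7/4)*R1:  [     0  -29/2     13  -73/4 ]
R3 <- R3 - (13/7)*R2:  [      0       0   104/7  -121/7 ]
R4 <- R4 - (29/14)*R2:  [       0        0    207/7  -801/28 ]
R4 <- R4 - (207/104)*R3:  [       0        0        0  603/104 ]
Upper-triangular form:
[ -4  -6      8       -7 ]
[  0  -7     -8        5 ]
[  0   0  104/7   -121/7 ]
[  0   0      0  603/104 ]
det(A) = (-1)^0 * (-4) * (-7) * (104/7) * (603/104) = 2412  (0 row swaps -> sign +1)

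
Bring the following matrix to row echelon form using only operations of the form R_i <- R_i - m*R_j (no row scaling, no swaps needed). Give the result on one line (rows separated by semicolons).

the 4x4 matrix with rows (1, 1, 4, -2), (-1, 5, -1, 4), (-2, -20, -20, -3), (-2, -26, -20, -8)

REF = [1 1 4 -2; 0 6 3 2; 0 0 -3 -1; 0 0 0 -4]

Forward elimination:
R2 <- R2 - (-1)*R1:  [ 0  6  3  2 ]
R3 <- R3 - (-2)*R1:  [   0  -18  -12   -7 ]
R4 <- R4 - (-2)*R1:  [   0  -24  -12  -12 ]
R3 <- R3 - (-3)*R2:  [  0   0  -3  -1 ]
R4 <- R4 - (-4)*R2:  [  0   0   0  -4 ]
Row echelon form:
[ 1  1   4  -2 ]
[ 0  6   3   2 ]
[ 0  0  -3  -1 ]
[ 0  0   0  -4 ]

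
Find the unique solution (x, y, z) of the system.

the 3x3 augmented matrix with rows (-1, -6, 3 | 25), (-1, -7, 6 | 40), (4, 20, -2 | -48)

(5, -3, 4)

Forward elimination on [A|b]:
R2 <- R2 - (1)*R1:  [  0  -1   3  15 ]
R3 <- R3 - (-4)*R1:  [  0  -4  10  52 ]
R3 <- R3 - (4)*R2:  [  0   0  -2  -8 ]
Row echelon form:
[ -1  -6   3  |  25 ]
[  0  -1   3  |  15 ]
[  0   0  -2  |  -8 ]
Back-substitution:
z = (-8) / -2 = 4
y = (15 - (3)*(4)) / -1 = -3
x = (25 - (-6)*(-3) - (3)*(4)) / -1 = 5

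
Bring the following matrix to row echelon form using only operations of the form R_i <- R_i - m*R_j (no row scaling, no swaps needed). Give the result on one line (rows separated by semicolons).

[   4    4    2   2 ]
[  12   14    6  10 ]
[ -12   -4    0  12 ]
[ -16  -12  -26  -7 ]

REF = [4 4 2 2; 0 2 0 4; 0 0 6 2; 0 0 0 -1]

Forward elimination:
R2 <- R2 - (3)*R1:  [ 0  2  0  4 ]
R3 <- R3 - (-3)*R1:  [  0   8   6  18 ]
R4 <- R4 - (-4)*R1:  [   0    4  -18    1 ]
R3 <- R3 - (4)*R2:  [ 0  0  6  2 ]
R4 <- R4 - (2)*R2:  [   0    0  -18   -7 ]
R4 <- R4 - (-3)*R3:  [  0   0   0  -1 ]
Row echelon form:
[ 4  4  2   2 ]
[ 0  2  0   4 ]
[ 0  0  6   2 ]
[ 0  0  0  -1 ]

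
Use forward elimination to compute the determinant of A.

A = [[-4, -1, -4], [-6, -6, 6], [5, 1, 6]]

Forward elimination:
R2 <- R2 - (3/2)*R1:  [    0  -9/2    12 ]
R3 <- R3 - (-5/4)*R1:  [    0  -1/4     1 ]
R3 <- R3 - (1/18)*R2:  [   0    0  1/3 ]
Upper-triangular form:
[ -4    -1   -4 ]
[  0  -9/2   12 ]
[  0     0  1/3 ]
det(A) = (-1)^0 * (-4) * (-9/2) * (1/3) = 6  (0 row swaps -> sign +1)

det(A) = 6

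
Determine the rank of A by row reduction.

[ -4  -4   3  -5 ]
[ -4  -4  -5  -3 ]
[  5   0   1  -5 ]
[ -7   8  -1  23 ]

Row reduction:
R2 <- R2 - (1)*R1:  [  0   0  -8   2 ]
R3 <- R3 - (-5/4)*R1:  [     0     -5   19/4  -45/4 ]
R4 <- R4 - (7/4)*R1:  [     0     15  -25/4  127/4 ]
R2 <-> R3   (pivot in column 2 was zero)
[ -4  -4      3     -5 ]
[  0  -5   19/4  -45/4 ]
[  0   0     -8      2 ]
[  0  15  -25/4  127/4 ]
R4 <- R4 - (-3)*R2:  [  0   0   8  -2 ]
R4 <- R4 - (-1)*R3:  [ 0  0  0  0 ]
Row echelon form:
[ -4  -4     3     -5 ]
[  0  -5  19/4  -45/4 ]
[  0   0    -8      2 ]
[  0   0     0      0 ]
Nonzero rows / pivot columns: 3

rank(A) = 3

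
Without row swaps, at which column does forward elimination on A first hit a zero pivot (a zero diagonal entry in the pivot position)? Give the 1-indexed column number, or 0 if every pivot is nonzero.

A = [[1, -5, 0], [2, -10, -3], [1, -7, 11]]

Naive forward elimination:
R2 <- R2 - (2)*R1:  [  0   0  -3 ]
R3 <- R3 - (1)*R1:  [  0  -2  11 ]
Matrix at this point:
[ 1  -5   0 ]
[ 0   0  -3 ]
[ 0  -2  11 ]
Pivot entry (2,2) is zero but row 3 has -2 in column 2 -> naive elimination stops; a row interchange (e.g. R2 <-> R3) would be required here.

first zero-pivot column = 2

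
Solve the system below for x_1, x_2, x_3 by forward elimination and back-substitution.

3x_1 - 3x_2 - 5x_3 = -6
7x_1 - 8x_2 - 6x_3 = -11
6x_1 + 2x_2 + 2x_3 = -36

Forward elimination on [A|b]:
R2 <- R2 - (7/3)*R1:  [    0    -1  17/3     3 ]
R3 <- R3 - (2)*R1:  [   0    8   12  -24 ]
R3 <- R3 - (-8)*R2:  [     0      0  172/3      0 ]
Row echelon form:
[ 3  -3     -5  |  -6 ]
[ 0  -1   17/3  |   3 ]
[ 0   0  172/3  |   0 ]
Back-substitution:
x_3 = (0) / (172/3) = 0
x_2 = (3 - (17/3)*(0)) / -1 = -3
x_1 = (-6 - (-3)*(-3) - (-5)*(0)) / 3 = -5

(-5, -3, 0)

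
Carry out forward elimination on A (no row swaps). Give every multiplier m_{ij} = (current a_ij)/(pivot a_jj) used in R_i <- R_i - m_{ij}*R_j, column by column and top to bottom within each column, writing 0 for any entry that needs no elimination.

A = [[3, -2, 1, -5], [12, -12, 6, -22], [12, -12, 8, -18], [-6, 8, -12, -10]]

Forward elimination:
R2 <- R2 - (4)*R1:  [  0  -4   2  -2 ]
R3 <- R3 - (4)*R1:  [  0  -4   4   2 ]
R4 <- R4 - (-2)*R1:  [   0    4  -10  -20 ]
R3 <- R3 - (1)*R2:  [ 0  0  2  4 ]
R4 <- R4 - (-1)*R2:  [   0    0   -8  -22 ]
R4 <- R4 - (-4)*R3:  [  0   0   0  -6 ]
Multipliers (in order of application): m_{21} = 4, m_{31} = 4, m_{41} = -2, m_{32} = 1, m_{42} = -1, m_{43} = -4

multipliers: 4, 4, -2, 1, -1, -4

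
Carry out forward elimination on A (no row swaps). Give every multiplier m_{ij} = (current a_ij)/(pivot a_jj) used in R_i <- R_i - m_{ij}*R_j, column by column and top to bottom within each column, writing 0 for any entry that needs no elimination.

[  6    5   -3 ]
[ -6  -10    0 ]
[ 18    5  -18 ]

Forward elimination:
R2 <- R2 - (-1)*R1:  [  0  -5  -3 ]
R3 <- R3 - (3)*R1:  [   0  -10   -9 ]
R3 <- R3 - (2)*R2:  [  0   0  -3 ]
Multipliers (in order of application): m_{21} = -1, m_{31} = 3, m_{32} = 2

multipliers: -1, 3, 2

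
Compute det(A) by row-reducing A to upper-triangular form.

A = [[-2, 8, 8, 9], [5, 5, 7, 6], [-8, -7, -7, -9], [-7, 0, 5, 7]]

Forward elimination:
R2 <- R2 - (-5/2)*R1:  [    0    25    27  57/2 ]
R3 <- R3 - (4)*R1:  [   0  -39  -39  -45 ]
R4 <- R4 - (7/2)*R1:  [     0    -28    -23  -49/2 ]
R3 <- R3 - (-39/25)*R2:  [      0       0   78/25  -27/50 ]
R4 <- R4 - (-28/25)*R2:  [      0       0  181/25  371/50 ]
R4 <- R4 - (181/78)*R3:  [      0       0       0  451/52 ]
Upper-triangular form:
[ -2   8      8       9 ]
[  0  25     27    57/2 ]
[  0   0  78/25  -27/50 ]
[  0   0      0  451/52 ]
det(A) = (-1)^0 * (-2) * (25) * (78/25) * (451/52) = -1353  (0 row swaps -> sign +1)

det(A) = -1353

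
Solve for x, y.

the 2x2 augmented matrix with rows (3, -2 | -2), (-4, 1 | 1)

Forward elimination on [A|b]:
R2 <- R2 - (-4/3)*R1:  [    0  -5/3  -5/3 ]
Row echelon form:
[ 3    -2  |    -2 ]
[ 0  -5/3  |  -5/3 ]
Back-substitution:
y = (-5/3) / (-5/3) = 1
x = (-2 - (-2)*(1)) / 3 = 0

(0, 1)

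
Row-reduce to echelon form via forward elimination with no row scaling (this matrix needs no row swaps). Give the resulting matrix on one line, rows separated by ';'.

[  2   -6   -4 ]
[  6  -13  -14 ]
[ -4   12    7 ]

REF = [2 -6 -4; 0 5 -2; 0 0 -1]

Forward elimination:
R2 <- R2 - (3)*R1:  [  0   5  -2 ]
R3 <- R3 - (-2)*R1:  [  0   0  -1 ]
Row echelon form:
[ 2  -6  -4 ]
[ 0   5  -2 ]
[ 0   0  -1 ]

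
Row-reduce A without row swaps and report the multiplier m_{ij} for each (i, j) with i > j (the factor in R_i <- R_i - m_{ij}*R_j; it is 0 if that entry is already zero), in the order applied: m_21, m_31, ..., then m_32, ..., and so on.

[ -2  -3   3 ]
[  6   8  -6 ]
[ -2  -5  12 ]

Forward elimination:
R2 <- R2 - (-3)*R1:  [  0  -1   3 ]
R3 <- R3 - (1)*R1:  [  0  -2   9 ]
R3 <- R3 - (2)*R2:  [ 0  0  3 ]
Multipliers (in order of application): m_{21} = -3, m_{31} = 1, m_{32} = 2

multipliers: -3, 1, 2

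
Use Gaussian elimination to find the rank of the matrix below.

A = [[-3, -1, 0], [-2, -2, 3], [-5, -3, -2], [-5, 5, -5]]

rank(A) = 3

Row reduction:
R2 <- R2 - (2/3)*R1:  [    0  -4/3     3 ]
R3 <- R3 - (5/3)*R1:  [    0  -4/3    -2 ]
R4 <- R4 - (5/3)*R1:  [    0  20/3    -5 ]
R3 <- R3 - (1)*R2:  [  0   0  -5 ]
R4 <- R4 - (-5)*R2:  [  0   0  10 ]
R4 <- R4 - (-2)*R3:  [ 0  0  0 ]
Row echelon form:
[ -3    -1   0 ]
[  0  -4/3   3 ]
[  0     0  -5 ]
[  0     0   0 ]
Nonzero rows / pivot columns: 3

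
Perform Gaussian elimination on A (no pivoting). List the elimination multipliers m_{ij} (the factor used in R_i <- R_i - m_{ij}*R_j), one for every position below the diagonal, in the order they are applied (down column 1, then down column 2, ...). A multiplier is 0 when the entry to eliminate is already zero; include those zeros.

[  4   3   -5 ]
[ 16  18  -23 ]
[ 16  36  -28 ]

Forward elimination:
R2 <- R2 - (4)*R1:  [  0   6  -3 ]
R3 <- R3 - (4)*R1:  [  0  24  -8 ]
R3 <- R3 - (4)*R2:  [ 0  0  4 ]
Multipliers (in order of application): m_{21} = 4, m_{31} = 4, m_{32} = 4

multipliers: 4, 4, 4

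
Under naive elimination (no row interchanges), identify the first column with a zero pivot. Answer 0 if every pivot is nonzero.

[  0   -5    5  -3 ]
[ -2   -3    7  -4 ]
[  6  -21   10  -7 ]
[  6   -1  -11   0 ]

first zero-pivot column = 1

Naive forward elimination:
Pivot entry (1,1) is zero but row 2 has -2 in column 1 -> naive elimination stops; a row interchange (e.g. R1 <-> R2) would be required here.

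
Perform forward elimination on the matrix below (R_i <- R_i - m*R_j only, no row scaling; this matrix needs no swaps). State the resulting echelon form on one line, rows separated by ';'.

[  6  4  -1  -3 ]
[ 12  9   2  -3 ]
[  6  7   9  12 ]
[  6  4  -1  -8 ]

REF = [6 4 -1 -3; 0 1 4 3; 0 0 -2 6; 0 0 0 -5]

Forward elimination:
R2 <- R2 - (2)*R1:  [ 0  1  4  3 ]
R3 <- R3 - (1)*R1:  [  0   3  10  15 ]
R4 <- R4 - (1)*R1:  [  0   0   0  -5 ]
R3 <- R3 - (3)*R2:  [  0   0  -2   6 ]
Row echelon form:
[ 6  4  -1  -3 ]
[ 0  1   4   3 ]
[ 0  0  -2   6 ]
[ 0  0   0  -5 ]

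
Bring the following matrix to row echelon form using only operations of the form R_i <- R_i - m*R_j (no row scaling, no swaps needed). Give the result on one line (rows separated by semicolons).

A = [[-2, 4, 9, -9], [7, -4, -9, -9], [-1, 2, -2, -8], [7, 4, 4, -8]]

REF = [-2 4 9 -9; 0 10 45/2 -81/2; 0 0 -13/2 -7/2; 0 0 0 2346/65]

Forward elimination:
R2 <- R2 - (-7/2)*R1:  [     0     10   45/2  -81/2 ]
R3 <- R3 - (1/2)*R1:  [     0      0  -13/2   -7/2 ]
R4 <- R4 - (-7/2)*R1:  [     0     18   71/2  -79/2 ]
R4 <- R4 - (9/5)*R2:  [     0      0     -5  167/5 ]
R4 <- R4 - (10/13)*R3:  [       0        0        0  2346/65 ]
Row echelon form:
[ -2   4      9       -9 ]
[  0  10   45/2    -81/2 ]
[  0   0  -13/2     -7/2 ]
[  0   0      0  2346/65 ]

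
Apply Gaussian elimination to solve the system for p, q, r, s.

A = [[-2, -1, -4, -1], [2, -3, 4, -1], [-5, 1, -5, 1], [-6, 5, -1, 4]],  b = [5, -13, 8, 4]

Forward elimination on [A|b]:
R2 <- R2 - (-1)*R1:  [  0  -4   0  -2  -8 ]
R3 <- R3 - (5/2)*R1:  [    0   7/2     5   7/2  -9/2 ]
R4 <- R4 - (3)*R1:  [   0    8   11    7  -11 ]
R3 <- R3 - (-7/8)*R2:  [     0      0      5    7/4  -23/2 ]
R4 <- R4 - (-2)*R2:  [   0    0   11    3  -27 ]
R4 <- R4 - (11/5)*R3:  [      0       0       0  -17/20  -17/10 ]
Row echelon form:
[ -2  -1  -4      -1  |       5 ]
[  0  -4   0      -2  |      -8 ]
[  0   0   5     7/4  |   -23/2 ]
[  0   0   0  -17/20  |  -17/10 ]
Back-substitution:
s = (-17/10) / (-17/20) = 2
r = (-23/2 - (7/4)*(2)) / 5 = -3
q = (-8 - (-2)*(2)) / -4 = 1
p = (5 - (-1)*(1) - (-4)*(-3) - (-1)*(2)) / -2 = 2

(2, 1, -3, 2)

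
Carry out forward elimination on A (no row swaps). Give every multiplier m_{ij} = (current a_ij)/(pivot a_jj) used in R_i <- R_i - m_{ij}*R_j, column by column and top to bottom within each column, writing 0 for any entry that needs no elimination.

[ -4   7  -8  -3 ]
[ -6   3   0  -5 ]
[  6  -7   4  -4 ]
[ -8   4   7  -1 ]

Forward elimination:
R2 <- R2 - (3/2)*R1:  [     0  -15/2     12   -1/2 ]
R3 <- R3 - (-3/2)*R1:  [     0    7/2     -8  -17/2 ]
R4 <- R4 - (2)*R1:  [   0  -10   23    5 ]
R3 <- R3 - (-7/15)*R2:  [       0        0    -12/5  -131/15 ]
R4 <- R4 - (4/3)*R2:  [    0     0     7  17/3 ]
R4 <- R4 - (-35/12)*R3:  [       0        0        0  -713/36 ]
Multipliers (in order of application): m_{21} = 3/2, m_{31} = -3/2, m_{41} = 2, m_{32} = -7/15, m_{42} = 4/3, m_{43} = -35/12

multipliers: 3/2, -3/2, 2, -7/15, 4/3, -35/12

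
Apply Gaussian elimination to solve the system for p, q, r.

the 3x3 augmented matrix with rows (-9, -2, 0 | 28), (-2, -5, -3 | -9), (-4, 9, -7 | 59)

Forward elimination on [A|b]:
R2 <- R2 - (2/9)*R1:  [      0   -41/9      -3  -137/9 ]
R3 <- R3 - (4/9)*R1:  [     0   89/9     -7  419/9 ]
R3 <- R3 - (-89/41)*R2:  [       0        0  -554/41   554/41 ]
Row echelon form:
[ -9     -2        0  |      28 ]
[  0  -41/9       -3  |  -137/9 ]
[  0      0  -554/41  |  554/41 ]
Back-substitution:
r = (554/41) / (-554/41) = -1
q = (-137/9 - (-3)*(-1)) / (-41/9) = 4
p = (28 - (-2)*(4)) / -9 = -4

(-4, 4, -1)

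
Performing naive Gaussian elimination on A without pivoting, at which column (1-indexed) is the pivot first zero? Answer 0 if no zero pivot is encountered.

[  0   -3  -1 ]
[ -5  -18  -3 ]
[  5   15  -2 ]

first zero-pivot column = 1

Naive forward elimination:
Pivot entry (1,1) is zero but row 2 has -5 in column 1 -> naive elimination stops; a row interchange (e.g. R1 <-> R2) would be required here.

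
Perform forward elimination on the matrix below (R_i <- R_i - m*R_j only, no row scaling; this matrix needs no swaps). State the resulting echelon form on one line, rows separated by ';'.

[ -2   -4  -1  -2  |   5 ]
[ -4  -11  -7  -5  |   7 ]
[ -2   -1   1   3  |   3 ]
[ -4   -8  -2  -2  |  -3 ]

REF = [-2 -4 -1 -2 5; 0 -3 -5 -1 -3; 0 0 -3 4 -5; 0 0 0 2 -13]

Forward elimination:
R2 <- R2 - (2)*R1:  [  0  -3  -5  -1  -3 ]
R3 <- R3 - (1)*R1:  [  0   3   2   5  -2 ]
R4 <- R4 - (2)*R1:  [   0    0    0    2  -13 ]
R3 <- R3 - (-1)*R2:  [  0   0  -3   4  -5 ]
Row echelon form:
[ -2  -4  -1  -2  |    5 ]
[  0  -3  -5  -1  |   -3 ]
[  0   0  -3   4  |   -5 ]
[  0   0   0   2  |  -13 ]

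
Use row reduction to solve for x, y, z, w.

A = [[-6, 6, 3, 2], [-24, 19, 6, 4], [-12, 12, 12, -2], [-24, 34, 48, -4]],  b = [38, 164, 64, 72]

Forward elimination on [A|b]:
R2 <- R2 - (4)*R1:  [  0  -5  -6  -4  12 ]
R3 <- R3 - (2)*R1:  [   0    0    6   -6  -12 ]
R4 <- R4 - (4)*R1:  [   0   10   36  -12  -80 ]
R4 <- R4 - (-2)*R2:  [   0    0   24  -20  -56 ]
R4 <- R4 - (4)*R3:  [  0   0   0   4  -8 ]
Row echelon form:
[ -6   6   3   2  |   38 ]
[  0  -5  -6  -4  |   12 ]
[  0   0   6  -6  |  -12 ]
[  0   0   0   4  |   -8 ]
Back-substitution:
w = (-8) / 4 = -2
z = (-12 - (-6)*(-2)) / 6 = -4
y = (12 - (-6)*(-4) - (-4)*(-2)) / -5 = 4
x = (38 - (6)*(4) - (3)*(-4) - (2)*(-2)) / -6 = -5

(-5, 4, -4, -2)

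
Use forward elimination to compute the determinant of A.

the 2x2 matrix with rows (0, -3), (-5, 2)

det(A) = -15

Forward elimination:
R1 <-> R2   (pivot in column 1 was zero)
[ -5   2 ]
[  0  -3 ]
Upper-triangular form:
[ -5   2 ]
[  0  -3 ]
det(A) = (-1)^1 * (-5) * (-3) = -15  (1 row swap -> sign -1)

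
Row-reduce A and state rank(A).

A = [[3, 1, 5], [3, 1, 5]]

Row reduction:
R2 <- R2 - (1)*R1:  [ 0  0  0 ]
Row echelon form:
[ 3  1  5 ]
[ 0  0  0 ]
Nonzero rows / pivot columns: 1

rank(A) = 1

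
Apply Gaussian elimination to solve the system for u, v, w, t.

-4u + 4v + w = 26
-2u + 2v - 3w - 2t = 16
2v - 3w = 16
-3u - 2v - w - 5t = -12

Forward elimination on [A|b]:
R2 <- R2 - (1/2)*R1:  [    0     0  -7/2    -2     3 ]
R4 <- R4 - (3/4)*R1:  [     0     -5   -7/4     -5  -63/2 ]
R2 <-> R3   (pivot in column 2 was zero)
[ -4   4     1   0     26 ]
[  0   2    -3   0     16 ]
[  0   0  -7/2  -2      3 ]
[  0  -5  -7/4  -5  -63/2 ]
R4 <- R4 - (-5/2)*R2:  [     0      0  -37/4     -5   17/2 ]
R4 <- R4 - (37/14)*R3:  [   0    0    0  2/7  4/7 ]
Row echelon form:
[ -4  4     1    0  |   26 ]
[  0  2    -3    0  |   16 ]
[  0  0  -7/2   -2  |    3 ]
[  0  0     0  2/7  |  4/7 ]
Back-substitution:
t = (4/7) / (2/7) = 2
w = (3 - (-2)*(2)) / (-7/2) = -2
v = (16 - (-3)*(-2)) / 2 = 5
u = (26 - (4)*(5) - (1)*(-2)) / -4 = -2

(-2, 5, -2, 2)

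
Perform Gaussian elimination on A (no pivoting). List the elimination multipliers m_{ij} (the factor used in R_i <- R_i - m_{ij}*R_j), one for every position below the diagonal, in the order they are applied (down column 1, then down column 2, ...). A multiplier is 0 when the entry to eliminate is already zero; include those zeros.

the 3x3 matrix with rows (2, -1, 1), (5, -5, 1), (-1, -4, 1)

Forward elimination:
R2 <- R2 - (5/2)*R1:  [    0  -5/2  -3/2 ]
R3 <- R3 - (-1/2)*R1:  [    0  -9/2   3/2 ]
R3 <- R3 - (9/5)*R2:  [    0     0  21/5 ]
Multipliers (in order of application): m_{21} = 5/2, m_{31} = -1/2, m_{32} = 9/5

multipliers: 5/2, -1/2, 9/5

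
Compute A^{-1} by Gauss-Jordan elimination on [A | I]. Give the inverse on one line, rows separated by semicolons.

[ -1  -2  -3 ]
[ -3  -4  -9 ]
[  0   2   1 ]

inverse = [-7 2 -3; -3/2 1/2 0; 3 -1 1]

Gauss-Jordan on [A | I]:
R1 <- (1/-1)*R1:  [  1   2   3  |  -1   0   0 ]
R2 <- R2 - (-3)*R1:  [  0   2   0  |  -3   1   0 ]
R2 <- (1/2)*R2:  [    0     1     0  |  -3/2   1/2     0 ]
R1 <- R1 - (2)*R2:  [  1   0   3  |   2  -1   0 ]
R3 <- R3 - (2)*R2:  [  0   0   1  |   3  -1   1 ]
R1 <- R1 - (3)*R3:  [  1   0   0  |  -7   2  -3 ]
Right block of [I | A^{-1}] is the inverse:
[   -7    2  -3 ]
[ -3/2  1/2   0 ]
[    3   -1   1 ]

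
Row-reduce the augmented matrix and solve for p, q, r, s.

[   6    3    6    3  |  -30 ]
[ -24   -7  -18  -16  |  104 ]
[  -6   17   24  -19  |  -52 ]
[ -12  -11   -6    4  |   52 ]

(-4, 2, -3, 2)

Forward elimination on [A|b]:
R2 <- R2 - (-4)*R1:  [   0    5    6   -4  -16 ]
R3 <- R3 - (-1)*R1:  [   0   20   30  -16  -82 ]
R4 <- R4 - (-2)*R1:  [  0  -5   6  10  -8 ]
R3 <- R3 - (4)*R2:  [   0    0    6    0  -18 ]
R4 <- R4 - (-1)*R2:  [   0    0   12    6  -24 ]
R4 <- R4 - (2)*R3:  [  0   0   0   6  12 ]
Row echelon form:
[ 6  3  6   3  |  -30 ]
[ 0  5  6  -4  |  -16 ]
[ 0  0  6   0  |  -18 ]
[ 0  0  0   6  |   12 ]
Back-substitution:
s = (12) / 6 = 2
r = (-18) / 6 = -3
q = (-16 - (6)*(-3) - (-4)*(2)) / 5 = 2
p = (-30 - (3)*(2) - (6)*(-3) - (3)*(2)) / 6 = -4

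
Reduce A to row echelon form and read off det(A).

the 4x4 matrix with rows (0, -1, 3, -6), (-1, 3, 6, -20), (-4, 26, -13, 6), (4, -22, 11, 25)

det(A) = -15

Forward elimination:
R1 <-> R2   (pivot in column 1 was zero)
[ -1    3    6  -20 ]
[  0   -1    3   -6 ]
[ -4   26  -13    6 ]
[  4  -22   11   25 ]
R3 <- R3 - (4)*R1:  [   0   14  -37   86 ]
R4 <- R4 - (-4)*R1:  [   0  -10   35  -55 ]
R3 <- R3 - (-14)*R2:  [ 0  0  5  2 ]
R4 <- R4 - (10)*R2:  [ 0  0  5  5 ]
R4 <- R4 - (1)*R3:  [ 0  0  0  3 ]
Upper-triangular form:
[ -1   3  6  -20 ]
[  0  -1  3   -6 ]
[  0   0  5    2 ]
[  0   0  0    3 ]
det(A) = (-1)^1 * (-1) * (-1) * (5) * (3) = -15  (1 row swap -> sign -1)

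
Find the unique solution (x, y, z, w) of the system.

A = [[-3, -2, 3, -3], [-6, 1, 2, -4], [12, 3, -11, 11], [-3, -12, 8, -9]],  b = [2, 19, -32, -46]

Forward elimination on [A|b]:
R2 <- R2 - (2)*R1:  [  0   5  -4   2  15 ]
R3 <- R3 - (-4)*R1:  [   0   -5    1   -1  -24 ]
R4 <- R4 - (1)*R1:  [   0  -10    5   -6  -48 ]
R3 <- R3 - (-1)*R2:  [  0   0  -3   1  -9 ]
R4 <- R4 - (-2)*R2:  [   0    0   -3   -2  -18 ]
R4 <- R4 - (1)*R3:  [  0   0   0  -3  -9 ]
Row echelon form:
[ -3  -2   3  -3  |   2 ]
[  0   5  -4   2  |  15 ]
[  0   0  -3   1  |  -9 ]
[  0   0   0  -3  |  -9 ]
Back-substitution:
w = (-9) / -3 = 3
z = (-9 - (1)*(3)) / -3 = 4
y = (15 - (-4)*(4) - (2)*(3)) / 5 = 5
x = (2 - (-2)*(5) - (3)*(4) - (-3)*(3)) / -3 = -3

(-3, 5, 4, 3)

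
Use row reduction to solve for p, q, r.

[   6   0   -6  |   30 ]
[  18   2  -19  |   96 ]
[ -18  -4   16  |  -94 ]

(3, 2, -2)

Forward elimination on [A|b]:
R2 <- R2 - (3)*R1:  [  0   2  -1   6 ]
R3 <- R3 - (-3)*R1:  [  0  -4  -2  -4 ]
R3 <- R3 - (-2)*R2:  [  0   0  -4   8 ]
Row echelon form:
[ 6  0  -6  |  30 ]
[ 0  2  -1  |   6 ]
[ 0  0  -4  |   8 ]
Back-substitution:
r = (8) / -4 = -2
q = (6 - (-1)*(-2)) / 2 = 2
p = (30 - (-6)*(-2)) / 6 = 3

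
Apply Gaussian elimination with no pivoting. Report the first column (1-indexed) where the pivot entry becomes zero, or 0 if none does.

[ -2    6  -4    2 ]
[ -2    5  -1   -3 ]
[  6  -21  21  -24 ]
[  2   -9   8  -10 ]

Naive forward elimination:
R2 <- R2 - (1)*R1:  [  0  -1   3  -5 ]
R3 <- R3 - (-3)*R1:  [   0   -3    9  -18 ]
R4 <- R4 - (-1)*R1:  [  0  -3   4  -8 ]
R3 <- R3 - (3)*R2:  [  0   0   0  -3 ]
R4 <- R4 - (3)*R2:  [  0   0  -5   7 ]
Matrix at this point:
[ -2   6  -4   2 ]
[  0  -1   3  -5 ]
[  0   0   0  -3 ]
[  0   0  -5   7 ]
Pivot entry (3,3) is zero but row 4 has -5 in column 3 -> naive elimination stops; a row interchange (e.g. R3 <-> R4) would be required here.

first zero-pivot column = 3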